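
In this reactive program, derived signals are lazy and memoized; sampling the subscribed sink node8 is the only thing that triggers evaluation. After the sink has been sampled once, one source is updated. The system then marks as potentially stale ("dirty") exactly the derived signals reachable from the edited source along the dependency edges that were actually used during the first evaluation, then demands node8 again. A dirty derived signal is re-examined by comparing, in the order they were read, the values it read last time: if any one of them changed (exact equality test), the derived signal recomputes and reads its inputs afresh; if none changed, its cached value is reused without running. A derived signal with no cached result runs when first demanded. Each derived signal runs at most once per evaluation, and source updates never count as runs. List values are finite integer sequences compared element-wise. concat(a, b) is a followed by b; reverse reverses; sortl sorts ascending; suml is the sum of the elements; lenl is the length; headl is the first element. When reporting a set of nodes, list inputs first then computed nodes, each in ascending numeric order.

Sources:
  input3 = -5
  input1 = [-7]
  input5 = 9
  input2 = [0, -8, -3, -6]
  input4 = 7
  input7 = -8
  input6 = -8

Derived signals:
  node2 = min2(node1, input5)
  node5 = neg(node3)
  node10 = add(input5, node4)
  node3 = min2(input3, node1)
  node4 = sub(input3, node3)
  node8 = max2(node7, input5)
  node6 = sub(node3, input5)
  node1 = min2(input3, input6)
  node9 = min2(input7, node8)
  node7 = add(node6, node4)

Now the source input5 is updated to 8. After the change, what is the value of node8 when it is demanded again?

Demanding node8 again yields 8.

First demand of the output computes:
  node1 = min2(-5, -8) = -8
  node3 = min2(-5, -8) = -8
  node4 = sub(-5, -8) = 3
  node6 = sub(-8, 9) = -17
  node7 = add(-17, 3) = -14
  node8 = max2(-14, 9) = 9

After the edit, cleaning proceeds:
  node6: a read changed (input5 9->8) — executes, giving -16.
  node7: a read changed (node6 -17->-16) — executes, giving -13.
  node8: a read changed (node7 -14->-13; input5 9->8) — executes, giving 8.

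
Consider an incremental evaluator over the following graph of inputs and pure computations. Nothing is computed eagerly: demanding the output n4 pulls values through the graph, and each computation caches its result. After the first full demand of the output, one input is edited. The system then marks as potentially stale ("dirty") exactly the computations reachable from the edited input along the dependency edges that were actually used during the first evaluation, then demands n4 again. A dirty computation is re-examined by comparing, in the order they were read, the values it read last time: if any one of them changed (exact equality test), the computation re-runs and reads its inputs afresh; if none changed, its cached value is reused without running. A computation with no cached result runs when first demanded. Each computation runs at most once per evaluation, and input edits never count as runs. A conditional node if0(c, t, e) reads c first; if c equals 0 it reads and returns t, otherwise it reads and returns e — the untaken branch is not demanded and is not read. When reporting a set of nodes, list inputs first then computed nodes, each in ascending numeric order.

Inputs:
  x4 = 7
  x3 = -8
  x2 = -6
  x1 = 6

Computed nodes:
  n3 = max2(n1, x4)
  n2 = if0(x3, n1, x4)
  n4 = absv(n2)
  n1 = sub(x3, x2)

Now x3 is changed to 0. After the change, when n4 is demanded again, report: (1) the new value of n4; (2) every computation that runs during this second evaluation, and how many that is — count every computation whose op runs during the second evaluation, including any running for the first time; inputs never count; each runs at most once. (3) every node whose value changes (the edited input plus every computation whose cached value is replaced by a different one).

n4 now evaluates to 6.
Run set: n1, n2, n4 (3 run).
Changed values: x3, n2, n4.
The important point: the flipped condition pulls in fresh nodes; n1 runs for the first time.

Initial pass — values computed on the first demand:
  n2 = if0(x3=-8 -> else branch x4) = 7
  n4 = absv(7) = 7

Second demand — change propagation:
  n1: newly demanded (no cache) — executes and yields 6.
  n2: re-runs because x3 -8->0; new result 6.
  n4: re-runs because n2 7->6; new result 6.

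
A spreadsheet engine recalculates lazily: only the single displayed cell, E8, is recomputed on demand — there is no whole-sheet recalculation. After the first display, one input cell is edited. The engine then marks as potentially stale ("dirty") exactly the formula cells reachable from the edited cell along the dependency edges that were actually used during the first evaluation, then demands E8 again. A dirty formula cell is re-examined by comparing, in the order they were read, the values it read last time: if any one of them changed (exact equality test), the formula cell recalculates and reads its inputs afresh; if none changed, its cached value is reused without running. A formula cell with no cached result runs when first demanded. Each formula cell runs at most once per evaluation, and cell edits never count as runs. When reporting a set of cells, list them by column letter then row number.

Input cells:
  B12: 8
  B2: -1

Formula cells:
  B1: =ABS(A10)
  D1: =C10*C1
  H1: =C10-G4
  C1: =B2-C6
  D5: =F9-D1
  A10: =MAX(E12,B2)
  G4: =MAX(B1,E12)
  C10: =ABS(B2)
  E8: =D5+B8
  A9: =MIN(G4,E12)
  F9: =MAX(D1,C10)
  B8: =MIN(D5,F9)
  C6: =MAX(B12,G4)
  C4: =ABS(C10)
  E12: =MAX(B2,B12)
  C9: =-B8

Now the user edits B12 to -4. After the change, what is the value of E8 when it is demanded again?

New value of E8: 4.

First evaluation (everything demanded from the output):
  C10 = ABS(-1) = 1
  E12 = MAX(-1, 8) = 8
  A10 = MAX(8, -1) = 8
  B1 = ABS(8) = 8
  G4 = MAX(8, 8) = 8
  C6 = MAX(8, 8) = 8
  C1 = -1 - 8 = -9
  D1 = 1 * -9 = -9
  F9 = MAX(-9, 1) = 1
  D5 = 1 - -9 = 10
  B8 = MIN(10, 1) = 1
  E8 = 10 + 1 = 11

Propagation after the edit:
  E12: runs — B12 8->-4; result -1.
  A10: runs — E12 8->-1; result -1.
  B1: runs — A10 8->-1; result 1.
  G4: runs — B1 8->1; E12 8->-1; result 1.
  C6: runs — B12 8->-4; G4 8->1; result 1.
  C1: runs — C6 8->1; result -2.
  D1: runs — C1 -9->-2; result -2.
  F9: runs — D1 -9->-2; result 1 (same value as before).
  D5: runs — D1 -9->-2; result 3.
  B8: runs — D5 10->3; result 1 (same value as before).
  E8: runs — D5 10->3; result 4.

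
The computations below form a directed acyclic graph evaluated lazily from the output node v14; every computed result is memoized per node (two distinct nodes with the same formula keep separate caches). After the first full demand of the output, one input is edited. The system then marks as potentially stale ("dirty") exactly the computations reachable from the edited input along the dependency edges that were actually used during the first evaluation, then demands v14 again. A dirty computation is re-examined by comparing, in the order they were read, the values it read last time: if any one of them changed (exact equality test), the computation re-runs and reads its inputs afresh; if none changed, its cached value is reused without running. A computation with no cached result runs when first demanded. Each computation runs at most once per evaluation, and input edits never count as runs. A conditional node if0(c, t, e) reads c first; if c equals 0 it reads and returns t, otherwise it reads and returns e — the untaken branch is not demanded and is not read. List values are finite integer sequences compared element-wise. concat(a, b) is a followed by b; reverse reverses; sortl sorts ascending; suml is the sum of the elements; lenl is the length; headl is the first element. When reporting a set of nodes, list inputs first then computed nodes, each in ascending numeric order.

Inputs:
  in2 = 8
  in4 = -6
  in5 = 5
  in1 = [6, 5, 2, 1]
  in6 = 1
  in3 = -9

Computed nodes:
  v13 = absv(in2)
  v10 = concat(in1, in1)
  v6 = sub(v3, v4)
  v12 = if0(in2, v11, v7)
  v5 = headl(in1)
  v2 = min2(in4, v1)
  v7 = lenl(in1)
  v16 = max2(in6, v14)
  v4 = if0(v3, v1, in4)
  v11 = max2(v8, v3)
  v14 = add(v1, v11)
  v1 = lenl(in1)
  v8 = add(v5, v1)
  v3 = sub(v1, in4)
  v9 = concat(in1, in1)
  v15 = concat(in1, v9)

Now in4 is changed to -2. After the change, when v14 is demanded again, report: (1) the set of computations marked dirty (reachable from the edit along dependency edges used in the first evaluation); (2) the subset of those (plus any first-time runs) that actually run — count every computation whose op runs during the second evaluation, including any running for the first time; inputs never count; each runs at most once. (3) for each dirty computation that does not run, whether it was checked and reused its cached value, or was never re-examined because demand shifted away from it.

The edit dirties: v3, v11, v14.
2 computations run: v3, v11.
Cache hits after checking: v14.
Note the absorption at v11: it re-runs yet its value is the same, leaving the output's value untouched.

First demand of the output computes:
  v1 = lenl([6, 5, 2, 1]) = 4
  v3 = sub(4, -6) = 10
  v5 = headl([6, 5, 2, 1]) = 6
  v8 = add(6, 4) = 10
  v11 = max2(10, 10) = 10
  v14 = add(4, 10) = 14

After the edit, cleaning proceeds:
  v3: a read changed (in4 -6->-2) — executes, giving 6.
  v11: a read changed (v3 10->6) — executes, giving 10 — identical to its old value.
  v14: dirty, but its reads are unchanged (v1 unchanged, v11 unchanged); cached 14 stands.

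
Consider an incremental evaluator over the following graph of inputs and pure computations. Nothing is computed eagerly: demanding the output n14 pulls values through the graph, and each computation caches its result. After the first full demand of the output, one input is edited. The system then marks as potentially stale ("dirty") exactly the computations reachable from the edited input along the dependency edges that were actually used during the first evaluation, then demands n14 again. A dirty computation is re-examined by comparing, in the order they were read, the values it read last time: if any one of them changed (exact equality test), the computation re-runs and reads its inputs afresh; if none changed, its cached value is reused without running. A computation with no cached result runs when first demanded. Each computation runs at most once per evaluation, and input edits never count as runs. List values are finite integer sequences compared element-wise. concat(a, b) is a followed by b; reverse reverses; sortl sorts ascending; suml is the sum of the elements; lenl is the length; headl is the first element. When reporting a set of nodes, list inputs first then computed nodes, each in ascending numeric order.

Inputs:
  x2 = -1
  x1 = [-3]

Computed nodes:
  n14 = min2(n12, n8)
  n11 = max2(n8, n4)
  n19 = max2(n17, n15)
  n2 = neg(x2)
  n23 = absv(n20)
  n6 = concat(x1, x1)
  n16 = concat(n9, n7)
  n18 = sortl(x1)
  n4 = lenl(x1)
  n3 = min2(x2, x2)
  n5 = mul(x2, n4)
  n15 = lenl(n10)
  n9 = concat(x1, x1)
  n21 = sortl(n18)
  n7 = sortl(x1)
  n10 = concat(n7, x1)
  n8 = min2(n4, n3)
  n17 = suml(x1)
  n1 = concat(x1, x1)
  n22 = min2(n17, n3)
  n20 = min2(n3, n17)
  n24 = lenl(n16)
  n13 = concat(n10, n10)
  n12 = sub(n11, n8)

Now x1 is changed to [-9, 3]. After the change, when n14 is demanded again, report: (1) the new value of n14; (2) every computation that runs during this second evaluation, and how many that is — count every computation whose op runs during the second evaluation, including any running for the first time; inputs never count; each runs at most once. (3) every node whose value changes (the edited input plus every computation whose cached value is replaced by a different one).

Initial pass — values computed on the first demand:
  n3 = min2(-1, -1) = -1
  n4 = lenl([-3]) = 1
  n8 = min2(1, -1) = -1
  n11 = max2(-1, 1) = 1
  n12 = sub(1, -1) = 2
  n14 = min2(2, -1) = -1

Second demand — change propagation:
  n4: re-runs because x1 [-3]->[-9, 3]; new result 2.
  n8: re-runs because n4 1->2; new result -1 (unchanged).
  n11: re-runs because n4 1->2; new result 2.
  n12: re-runs because n11 1->2; new result 3.
  n14: re-runs because n12 2->3; new result -1 (unchanged).

n14 now evaluates to -1.
Run set: n4, n8, n11, n12, n14 (5 run).
Changed values: x1, n4, n11, n12.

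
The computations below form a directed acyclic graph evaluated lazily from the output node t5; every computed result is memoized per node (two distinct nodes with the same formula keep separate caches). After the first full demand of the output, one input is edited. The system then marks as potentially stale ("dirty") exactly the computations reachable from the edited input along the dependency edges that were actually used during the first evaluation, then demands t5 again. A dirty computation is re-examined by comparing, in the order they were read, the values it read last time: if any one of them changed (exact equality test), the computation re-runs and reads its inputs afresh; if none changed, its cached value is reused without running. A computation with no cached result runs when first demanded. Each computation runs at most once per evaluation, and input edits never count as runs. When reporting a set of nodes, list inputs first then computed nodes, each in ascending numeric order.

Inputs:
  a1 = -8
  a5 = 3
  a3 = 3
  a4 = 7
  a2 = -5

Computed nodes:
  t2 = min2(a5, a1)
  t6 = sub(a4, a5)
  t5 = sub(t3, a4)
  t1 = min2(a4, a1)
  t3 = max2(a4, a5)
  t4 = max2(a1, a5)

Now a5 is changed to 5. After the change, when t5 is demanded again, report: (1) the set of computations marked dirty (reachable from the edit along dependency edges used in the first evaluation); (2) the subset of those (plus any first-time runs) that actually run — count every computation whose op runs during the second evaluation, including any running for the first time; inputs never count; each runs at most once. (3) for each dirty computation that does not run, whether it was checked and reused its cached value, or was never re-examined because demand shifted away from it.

The edit dirties: t3, t5.
1 computations run: t3.
Cache hits after checking: t5.
Note the absorption at t3: it re-runs yet its value is the same, leaving the output's value untouched.

First demand of the output computes:
  t3 = max2(7, 3) = 7
  t5 = sub(7, 7) = 0

After the edit, cleaning proceeds:
  t3: a read changed (a5 3->5) — executes, giving 7 — identical to its old value.
  t5: dirty, but its reads are unchanged (t3 unchanged, a4 unchanged); cached 0 stands.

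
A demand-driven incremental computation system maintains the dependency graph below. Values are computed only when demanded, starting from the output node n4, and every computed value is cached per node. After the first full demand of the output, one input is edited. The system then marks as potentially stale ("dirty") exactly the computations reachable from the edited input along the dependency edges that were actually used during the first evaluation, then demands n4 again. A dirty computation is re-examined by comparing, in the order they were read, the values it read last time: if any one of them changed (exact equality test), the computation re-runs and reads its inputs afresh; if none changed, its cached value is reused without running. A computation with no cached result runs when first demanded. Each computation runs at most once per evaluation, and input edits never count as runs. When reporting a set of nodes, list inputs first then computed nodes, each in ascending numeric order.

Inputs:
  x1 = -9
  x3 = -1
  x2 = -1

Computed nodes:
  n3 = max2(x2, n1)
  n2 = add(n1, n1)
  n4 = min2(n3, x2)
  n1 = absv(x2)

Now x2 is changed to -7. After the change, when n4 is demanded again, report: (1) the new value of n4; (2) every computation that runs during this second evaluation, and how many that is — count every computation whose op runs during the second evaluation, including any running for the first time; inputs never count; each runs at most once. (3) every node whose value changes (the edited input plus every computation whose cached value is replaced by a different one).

New value of n4: -7.
Computations that run: n1, n3, n4 — 3 in total.
Values that change: x2, n1, n3, n4.

First evaluation (everything demanded from the output):
  n1 = absv(-1) = 1
  n3 = max2(-1, 1) = 1
  n4 = min2(1, -1) = -1

Propagation after the edit:
  n1: runs — x2 -1->-7; result 7.
  n3: runs — x2 -1->-7; n1 1->7; result 7.
  n4: runs — n3 1->7; x2 -1->-7; result -7.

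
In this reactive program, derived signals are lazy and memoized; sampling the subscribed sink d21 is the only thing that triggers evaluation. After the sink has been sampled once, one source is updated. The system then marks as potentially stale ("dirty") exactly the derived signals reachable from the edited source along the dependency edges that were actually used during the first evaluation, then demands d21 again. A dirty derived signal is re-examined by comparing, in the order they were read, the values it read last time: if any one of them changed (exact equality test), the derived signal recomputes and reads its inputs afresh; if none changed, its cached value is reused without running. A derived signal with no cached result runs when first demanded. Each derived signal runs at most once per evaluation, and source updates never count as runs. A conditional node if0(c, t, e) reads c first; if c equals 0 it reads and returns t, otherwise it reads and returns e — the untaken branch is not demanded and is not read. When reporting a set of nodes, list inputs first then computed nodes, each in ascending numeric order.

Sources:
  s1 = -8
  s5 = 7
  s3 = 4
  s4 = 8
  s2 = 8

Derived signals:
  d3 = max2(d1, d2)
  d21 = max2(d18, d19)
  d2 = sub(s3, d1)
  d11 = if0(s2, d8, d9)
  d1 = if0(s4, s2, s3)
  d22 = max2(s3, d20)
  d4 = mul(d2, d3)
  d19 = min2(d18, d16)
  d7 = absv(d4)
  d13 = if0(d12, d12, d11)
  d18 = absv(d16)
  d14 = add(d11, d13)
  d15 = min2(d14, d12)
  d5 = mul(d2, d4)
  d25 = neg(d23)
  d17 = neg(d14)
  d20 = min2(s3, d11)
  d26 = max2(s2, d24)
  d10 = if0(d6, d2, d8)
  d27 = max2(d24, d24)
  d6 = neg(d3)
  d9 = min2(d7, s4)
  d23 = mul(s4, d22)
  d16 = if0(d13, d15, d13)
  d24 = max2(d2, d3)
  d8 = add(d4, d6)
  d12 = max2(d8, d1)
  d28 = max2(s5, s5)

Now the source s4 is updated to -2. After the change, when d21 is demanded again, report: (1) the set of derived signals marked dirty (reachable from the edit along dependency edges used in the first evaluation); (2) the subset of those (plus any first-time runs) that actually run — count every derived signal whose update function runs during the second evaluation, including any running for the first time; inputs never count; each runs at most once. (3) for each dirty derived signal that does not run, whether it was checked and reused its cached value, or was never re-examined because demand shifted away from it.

First demand of the output computes:
  d1 = if0(s4=8 -> else branch s3) = 4
  d2 = sub(4, 4) = 0
  d3 = max2(4, 0) = 4
  d4 = mul(0, 4) = 0
  d6 = neg(4) = -4
  d7 = absv(0) = 0
  d8 = add(0, -4) = -4
  d9 = min2(0, 8) = 0
  d11 = if0(s2=8 -> else branch d9) = 0
  d12 = max2(-4, 4) = 4
  d13 = if0(d12=4 -> else branch d11) = 0
  d14 = add(0, 0) = 0
  d15 = min2(0, 4) = 0
  d16 = if0(d13=0 -> then branch d15) = 0
  d18 = absv(0) = 0
  d19 = min2(0, 0) = 0
  d21 = max2(0, 0) = 0

After the edit, cleaning proceeds:
  d1: a read changed (s4 8->-2) — executes, giving 4 — identical to its old value.
  d2: dirty, but its reads are unchanged (s3 unchanged, d1 unchanged); cached 0 stands.
  d3: dirty, but its reads are unchanged (d1 unchanged, d2 unchanged); cached 4 stands.
  d4: dirty, but its reads are unchanged (d2 unchanged, d3 unchanged); cached 0 stands.
  d6: dirty, but its reads are unchanged (d3 unchanged); cached -4 stands.
  d7: dirty, but its reads are unchanged (d4 unchanged); cached 0 stands.
  d8: dirty, but its reads are unchanged (d4 unchanged, d6 unchanged); cached -4 stands.
  d9: a read changed (s4 8->-2) — executes, giving -2.
  d11: a read changed (d9 0->-2) — executes, giving -2.
  d12: dirty, but its reads are unchanged (d8 unchanged, d1 unchanged); cached 4 stands.
  d13: a read changed (d11 0->-2) — executes, giving -2.
  d14: stays stale; no demand reaches it after the flip.
  d15: stays stale; no demand reaches it after the flip.
  d16: a read changed (d13 0->-2) — executes, giving -2.
  d18: a read changed (d16 0->-2) — executes, giving 2.
  d19: a read changed (d18 0->2; d16 0->-2) — executes, giving -2.
  d21: a read changed (d18 0->2; d19 0->-2) — executes, giving 2.

Note the branch switch — demand abandons d14, d15, which are never re-examined.

The edit dirties: d1, d2, d3, d4, d6, d7, d8, d9, d11, d12, d13, d14, d15, d16, d18, d19, d21.
8 derived signals run: d1, d9, d11, d13, d16, d18, d19, d21.
Cache hits after checking: d2, d3, d4, d6, d7, d8, d12.
Unvisited dirty nodes (no longer demanded): d14, d15.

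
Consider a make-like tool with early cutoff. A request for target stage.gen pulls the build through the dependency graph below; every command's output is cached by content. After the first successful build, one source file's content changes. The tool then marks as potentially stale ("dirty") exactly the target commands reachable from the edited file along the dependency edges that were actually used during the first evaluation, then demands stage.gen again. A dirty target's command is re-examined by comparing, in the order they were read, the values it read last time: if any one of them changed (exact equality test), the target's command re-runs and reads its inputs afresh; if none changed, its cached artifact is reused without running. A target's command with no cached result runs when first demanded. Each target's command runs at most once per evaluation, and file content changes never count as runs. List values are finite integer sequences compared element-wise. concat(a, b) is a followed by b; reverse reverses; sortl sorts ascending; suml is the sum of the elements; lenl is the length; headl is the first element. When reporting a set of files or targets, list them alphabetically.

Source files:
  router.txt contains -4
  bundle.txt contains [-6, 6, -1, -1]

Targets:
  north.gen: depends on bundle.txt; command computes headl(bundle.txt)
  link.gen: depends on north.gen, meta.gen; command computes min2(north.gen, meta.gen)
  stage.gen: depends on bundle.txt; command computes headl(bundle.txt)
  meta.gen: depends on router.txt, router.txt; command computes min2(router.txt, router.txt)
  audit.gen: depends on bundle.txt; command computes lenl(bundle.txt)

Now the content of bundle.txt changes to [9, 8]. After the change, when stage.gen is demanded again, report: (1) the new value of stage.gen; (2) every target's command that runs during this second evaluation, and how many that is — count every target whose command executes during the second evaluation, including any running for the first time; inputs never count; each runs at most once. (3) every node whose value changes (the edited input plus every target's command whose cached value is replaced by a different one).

Demanding stage.gen again yields 9.
1 target commands run: stage.gen.
The nodes whose values change: bundle.txt, stage.gen.

First demand of the output computes:
  stage.gen = headl([-6, 6, -1, -1]) = -6

After the edit, cleaning proceeds:
  stage.gen: a read changed (bundle.txt [-6, 6, -1, -1]->[9, 8]) — executes, giving 9.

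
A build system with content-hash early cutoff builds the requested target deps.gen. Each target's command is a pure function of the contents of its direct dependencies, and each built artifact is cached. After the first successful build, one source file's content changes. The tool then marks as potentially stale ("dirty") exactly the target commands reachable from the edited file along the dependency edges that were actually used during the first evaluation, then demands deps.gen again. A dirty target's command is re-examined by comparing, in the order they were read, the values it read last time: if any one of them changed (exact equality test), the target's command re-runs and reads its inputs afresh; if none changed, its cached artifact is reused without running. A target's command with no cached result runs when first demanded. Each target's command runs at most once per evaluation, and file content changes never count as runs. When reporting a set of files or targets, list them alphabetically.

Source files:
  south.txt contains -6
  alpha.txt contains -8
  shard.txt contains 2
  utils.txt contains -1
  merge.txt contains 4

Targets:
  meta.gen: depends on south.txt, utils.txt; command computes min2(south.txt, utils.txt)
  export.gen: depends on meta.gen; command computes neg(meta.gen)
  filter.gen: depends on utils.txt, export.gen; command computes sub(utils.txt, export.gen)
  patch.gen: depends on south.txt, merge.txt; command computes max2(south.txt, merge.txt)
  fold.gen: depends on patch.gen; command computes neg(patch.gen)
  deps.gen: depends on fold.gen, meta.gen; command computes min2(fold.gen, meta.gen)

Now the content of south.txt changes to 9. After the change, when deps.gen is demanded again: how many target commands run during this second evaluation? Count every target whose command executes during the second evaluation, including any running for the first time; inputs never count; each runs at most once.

First evaluation (everything demanded from the output):
  meta.gen = min2(-6, -1) = -6
  patch.gen = max2(-6, 4) = 4
  fold.gen = neg(4) = -4
  deps.gen = min2(-4, -6) = -6

Propagation after the edit:
  meta.gen: runs — south.txt -6->9; result -1.
  patch.gen: runs — south.txt -6->9; result 9.
  fold.gen: runs — patch.gen 4->9; result -9.
  deps.gen: runs — fold.gen -4->-9; meta.gen -6->-1; result -9.

Target commands that run: deps.gen, fold.gen, meta.gen, patch.gen — 4 in total.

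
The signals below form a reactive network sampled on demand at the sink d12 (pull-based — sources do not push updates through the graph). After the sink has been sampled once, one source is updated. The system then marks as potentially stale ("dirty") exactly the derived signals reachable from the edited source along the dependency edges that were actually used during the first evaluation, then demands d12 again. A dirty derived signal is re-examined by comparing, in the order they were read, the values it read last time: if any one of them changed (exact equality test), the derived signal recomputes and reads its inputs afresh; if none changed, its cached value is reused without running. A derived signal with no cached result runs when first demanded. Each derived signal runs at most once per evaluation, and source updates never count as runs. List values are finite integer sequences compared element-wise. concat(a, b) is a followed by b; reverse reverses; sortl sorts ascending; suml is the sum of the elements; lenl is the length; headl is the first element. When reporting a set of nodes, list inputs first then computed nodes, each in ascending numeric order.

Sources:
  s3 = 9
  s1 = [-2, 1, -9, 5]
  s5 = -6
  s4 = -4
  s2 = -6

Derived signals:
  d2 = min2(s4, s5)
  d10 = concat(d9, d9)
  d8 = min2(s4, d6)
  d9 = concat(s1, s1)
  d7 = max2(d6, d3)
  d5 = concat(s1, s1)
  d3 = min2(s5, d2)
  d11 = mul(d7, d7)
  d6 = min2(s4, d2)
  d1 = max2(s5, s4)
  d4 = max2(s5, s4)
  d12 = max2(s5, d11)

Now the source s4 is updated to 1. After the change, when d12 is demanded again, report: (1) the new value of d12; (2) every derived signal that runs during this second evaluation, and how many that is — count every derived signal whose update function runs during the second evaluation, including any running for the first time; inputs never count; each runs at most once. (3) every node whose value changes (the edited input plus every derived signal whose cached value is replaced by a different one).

d12 now evaluates to 36.
Run set: d2, d6 (2 run).
Changed values: s4.
The important point: at d3 every value read last time is unchanged, so the dirty flag clears without a run.

Initial pass — values computed on the first demand:
  d2 = min2(-4, -6) = -6
  d3 = min2(-6, -6) = -6
  d6 = min2(-4, -6) = -6
  d7 = max2(-6, -6) = -6
  d11 = mul(-6, -6) = 36
  d12 = max2(-6, 36) = 36

Second demand — change propagation:
  d2: re-runs because s4 -4->1; new result -6 (unchanged).
  d3: re-examined; everything it read last time is the same (s5 unchanged, d2 unchanged) — cache -6 kept, no run.
  d6: re-runs because s4 -4->1; new result -6 (unchanged).
  d7: re-examined; everything it read last time is the same (d6 unchanged, d3 unchanged) — cache -6 kept, no run.
  d11: re-examined; everything it read last time is the same (d7 unchanged, d7 unchanged) — cache 36 kept, no run.
  d12: re-examined; everything it read last time is the same (s5 unchanged, d11 unchanged) — cache 36 kept, no run.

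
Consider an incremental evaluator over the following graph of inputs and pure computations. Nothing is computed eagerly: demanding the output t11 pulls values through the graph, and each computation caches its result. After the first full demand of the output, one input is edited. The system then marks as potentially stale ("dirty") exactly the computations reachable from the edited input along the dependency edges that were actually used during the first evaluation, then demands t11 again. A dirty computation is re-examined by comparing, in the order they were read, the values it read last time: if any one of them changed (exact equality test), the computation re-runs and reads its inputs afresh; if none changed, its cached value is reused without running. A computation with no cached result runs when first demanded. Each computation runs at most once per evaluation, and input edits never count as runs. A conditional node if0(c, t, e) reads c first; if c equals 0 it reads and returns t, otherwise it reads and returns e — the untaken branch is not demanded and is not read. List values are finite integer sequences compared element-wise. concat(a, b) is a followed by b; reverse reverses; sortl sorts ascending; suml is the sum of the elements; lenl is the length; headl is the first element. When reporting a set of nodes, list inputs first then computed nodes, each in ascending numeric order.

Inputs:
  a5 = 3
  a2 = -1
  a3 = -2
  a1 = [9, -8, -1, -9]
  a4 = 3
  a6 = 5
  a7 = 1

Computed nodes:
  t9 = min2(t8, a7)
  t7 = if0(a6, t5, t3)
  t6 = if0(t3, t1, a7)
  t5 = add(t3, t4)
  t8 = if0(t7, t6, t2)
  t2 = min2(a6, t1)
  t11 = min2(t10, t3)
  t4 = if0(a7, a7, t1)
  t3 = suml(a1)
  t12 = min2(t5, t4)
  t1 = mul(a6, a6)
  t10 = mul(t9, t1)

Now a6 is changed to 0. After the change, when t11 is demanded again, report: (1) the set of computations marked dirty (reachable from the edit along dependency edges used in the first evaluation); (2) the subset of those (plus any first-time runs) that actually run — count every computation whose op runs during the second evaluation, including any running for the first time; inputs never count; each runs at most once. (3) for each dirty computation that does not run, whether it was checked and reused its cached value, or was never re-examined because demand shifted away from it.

Initial pass — values computed on the first demand:
  t1 = mul(5, 5) = 25
  t2 = min2(5, 25) = 5
  t3 = suml([9, -8, -1, -9]) = -9
  t7 = if0(a6=5 -> else branch t3) = -9
  t8 = if0(t7=-9 -> else branch t2) = 5
  t9 = min2(5, 1) = 1
  t10 = mul(1, 25) = 25
  t11 = min2(25, -9) = -9

Second demand — change propagation:
  t1: re-runs because a6 5->0; a6 5->0; new result 0.
  t2: re-runs because a6 5->0; t1 25->0; new result 0.
  t4: newly demanded (no cache) — executes and yields 0.
  t5: newly demanded (no cache) — executes and yields -9.
  t7: re-runs because a6 5->0; new result -9 (unchanged).
  t8: re-runs because t2 5->0; new result 0.
  t9: re-runs because t8 5->0; new result 0.
  t10: re-runs because t9 1->0; t1 25->0; new result 0.
  t11: re-runs because t10 25->0; new result -9 (unchanged).

The important point: the flipped condition pulls in fresh nodes; t4, t5 run for the first time.

Dirty set: t1, t2, t7, t8, t9, t10, t11.
Run set: t1, t2, t4, t5, t7, t8, t9, t10, t11 (9 run).
All dirty computations ended up running.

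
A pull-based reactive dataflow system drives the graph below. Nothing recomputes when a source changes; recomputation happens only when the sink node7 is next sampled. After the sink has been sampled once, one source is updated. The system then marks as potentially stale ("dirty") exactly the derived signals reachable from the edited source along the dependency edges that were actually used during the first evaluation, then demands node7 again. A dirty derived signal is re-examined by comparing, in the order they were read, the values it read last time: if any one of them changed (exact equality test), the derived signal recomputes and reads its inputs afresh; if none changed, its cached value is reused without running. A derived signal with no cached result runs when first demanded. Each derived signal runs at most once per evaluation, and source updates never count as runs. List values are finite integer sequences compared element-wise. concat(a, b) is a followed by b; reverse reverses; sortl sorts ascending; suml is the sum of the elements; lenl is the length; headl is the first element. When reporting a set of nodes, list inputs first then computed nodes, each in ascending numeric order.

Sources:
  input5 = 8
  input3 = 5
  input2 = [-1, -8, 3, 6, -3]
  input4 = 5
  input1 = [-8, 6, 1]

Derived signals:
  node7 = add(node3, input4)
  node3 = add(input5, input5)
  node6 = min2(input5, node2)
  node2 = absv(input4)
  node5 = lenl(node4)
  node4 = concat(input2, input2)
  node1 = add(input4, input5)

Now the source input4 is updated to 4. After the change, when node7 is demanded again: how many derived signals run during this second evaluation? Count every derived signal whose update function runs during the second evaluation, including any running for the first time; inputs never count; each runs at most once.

First evaluation (everything demanded from the output):
  node3 = add(8, 8) = 16
  node7 = add(16, 5) = 21

Propagation after the edit:
  node7: runs — input4 5->4; result 20.

Derived signals that run: node7 — 1 in total.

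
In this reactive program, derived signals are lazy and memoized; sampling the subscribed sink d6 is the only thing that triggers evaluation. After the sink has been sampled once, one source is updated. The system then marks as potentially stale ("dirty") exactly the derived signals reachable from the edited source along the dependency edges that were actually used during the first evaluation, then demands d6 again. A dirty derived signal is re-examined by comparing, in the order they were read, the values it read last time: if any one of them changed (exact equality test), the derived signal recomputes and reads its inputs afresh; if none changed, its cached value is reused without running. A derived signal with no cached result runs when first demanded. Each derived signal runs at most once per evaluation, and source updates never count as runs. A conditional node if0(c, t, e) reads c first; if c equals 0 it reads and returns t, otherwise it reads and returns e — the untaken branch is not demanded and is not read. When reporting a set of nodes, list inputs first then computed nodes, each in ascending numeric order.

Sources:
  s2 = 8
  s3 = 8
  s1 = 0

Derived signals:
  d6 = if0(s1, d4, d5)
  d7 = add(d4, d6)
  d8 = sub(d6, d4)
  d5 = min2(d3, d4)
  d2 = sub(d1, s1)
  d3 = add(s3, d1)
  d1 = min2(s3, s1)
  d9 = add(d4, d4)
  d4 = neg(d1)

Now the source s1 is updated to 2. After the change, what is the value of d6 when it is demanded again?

First demand of the output computes:
  d1 = min2(8, 0) = 0
  d4 = neg(0) = 0
  d6 = if0(s1=0 -> then branch d4) = 0

After the edit, cleaning proceeds:
  d1: a read changed (s1 0->2) — executes, giving 2.
  d3: had never run; runs now, result 10.
  d4: a read changed (d1 0->2) — executes, giving -2.
  d5: had never run; runs now, result -2.
  d6: a read changed (s1 0->2; d4 0->-2) — executes, giving -2.

Note the branch switch — d3, d5 had no cache and run now for the first time.

Demanding d6 again yields -2.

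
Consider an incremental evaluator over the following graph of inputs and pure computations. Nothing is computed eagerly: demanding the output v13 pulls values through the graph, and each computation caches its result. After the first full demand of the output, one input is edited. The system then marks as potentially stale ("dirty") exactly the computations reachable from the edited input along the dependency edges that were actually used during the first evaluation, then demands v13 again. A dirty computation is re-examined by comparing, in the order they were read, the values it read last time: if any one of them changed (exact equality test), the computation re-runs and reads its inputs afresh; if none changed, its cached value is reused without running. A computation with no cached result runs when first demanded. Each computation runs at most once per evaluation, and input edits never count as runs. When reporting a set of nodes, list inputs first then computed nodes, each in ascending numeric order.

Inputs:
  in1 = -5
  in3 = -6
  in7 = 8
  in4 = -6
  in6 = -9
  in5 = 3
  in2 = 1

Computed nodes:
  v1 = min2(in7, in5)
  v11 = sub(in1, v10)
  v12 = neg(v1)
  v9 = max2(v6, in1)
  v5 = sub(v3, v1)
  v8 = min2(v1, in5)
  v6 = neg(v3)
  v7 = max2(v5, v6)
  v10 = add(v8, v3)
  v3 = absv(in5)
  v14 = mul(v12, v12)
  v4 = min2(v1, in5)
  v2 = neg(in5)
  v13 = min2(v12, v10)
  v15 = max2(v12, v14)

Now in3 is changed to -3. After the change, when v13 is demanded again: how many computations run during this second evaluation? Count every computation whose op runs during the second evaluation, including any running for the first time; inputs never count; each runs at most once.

Initial pass — values computed on the first demand:
  v1 = min2(8, 3) = 3
  v3 = absv(3) = 3
  v8 = min2(3, 3) = 3
  v10 = add(3, 3) = 6
  v12 = neg(3) = -3
  v13 = min2(-3, 6) = -3

Second demand — change propagation:
  no demanded computation ever read in3, so the edit dirties nothing and nothing runs.

The important point: nothing the output needs ever reads in3, so the edit is invisible to it.

Run set: none (0 run).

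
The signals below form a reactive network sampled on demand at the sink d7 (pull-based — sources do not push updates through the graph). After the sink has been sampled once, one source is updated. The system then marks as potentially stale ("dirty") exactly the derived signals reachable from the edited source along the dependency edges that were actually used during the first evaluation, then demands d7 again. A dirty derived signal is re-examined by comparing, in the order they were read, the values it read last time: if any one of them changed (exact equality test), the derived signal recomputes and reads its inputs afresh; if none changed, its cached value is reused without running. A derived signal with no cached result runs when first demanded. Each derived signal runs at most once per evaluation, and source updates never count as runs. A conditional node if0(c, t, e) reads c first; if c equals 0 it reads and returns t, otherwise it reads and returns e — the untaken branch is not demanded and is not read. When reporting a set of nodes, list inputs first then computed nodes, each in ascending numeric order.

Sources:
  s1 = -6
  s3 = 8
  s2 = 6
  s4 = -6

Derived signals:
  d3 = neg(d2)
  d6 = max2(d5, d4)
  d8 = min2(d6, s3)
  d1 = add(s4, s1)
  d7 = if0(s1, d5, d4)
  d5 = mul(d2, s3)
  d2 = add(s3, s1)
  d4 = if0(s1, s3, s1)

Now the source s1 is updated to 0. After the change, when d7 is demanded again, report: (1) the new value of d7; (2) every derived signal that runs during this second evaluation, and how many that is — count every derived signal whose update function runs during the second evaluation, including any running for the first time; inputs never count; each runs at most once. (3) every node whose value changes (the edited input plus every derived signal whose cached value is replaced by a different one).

d7 now evaluates to 64.
Run set: d2, d5, d7 (3 run).
Changed values: s1, d7.
The important point: the flipped condition redirects demand; d4 is left stale, never re-checked.

Initial pass — values computed on the first demand:
  d4 = if0(s1=-6 -> else branch s1) = -6
  d7 = if0(s1=-6 -> else branch d4) = -6

Second demand — change propagation:
  d2: newly demanded (no cache) — executes and yields 8.
  d4: dirty yet unreached — the second evaluation never asks for it.
  d5: newly demanded (no cache) — executes and yields 64.
  d7: re-runs because s1 -6->0; new result 64.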